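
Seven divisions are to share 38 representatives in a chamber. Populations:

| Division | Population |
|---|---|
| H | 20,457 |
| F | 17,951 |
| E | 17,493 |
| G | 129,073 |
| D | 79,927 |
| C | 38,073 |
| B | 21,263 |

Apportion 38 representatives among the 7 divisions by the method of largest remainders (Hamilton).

Total 324237; standard divisor 324237/38 ≈ 8532.553.
Standard quotas: H 2.3975, F 2.1038, E 2.0501, G 15.1271, D 9.3673, C 4.4621, B 2.4920.
Lower quotas: H 2, F 2, E 2, G 15, D 9, C 4, B 2 (sum 36, leaving 2 seats).
Remainders in descending order: B 0.4920, C 0.4621, H 0.3975, D 0.3673, G 0.1271, F 0.1038, E 0.0501.
Largest remainders: B, C receive the extra seats.

H: 2, F: 2, E: 2, G: 15, D: 9, C: 5, B: 3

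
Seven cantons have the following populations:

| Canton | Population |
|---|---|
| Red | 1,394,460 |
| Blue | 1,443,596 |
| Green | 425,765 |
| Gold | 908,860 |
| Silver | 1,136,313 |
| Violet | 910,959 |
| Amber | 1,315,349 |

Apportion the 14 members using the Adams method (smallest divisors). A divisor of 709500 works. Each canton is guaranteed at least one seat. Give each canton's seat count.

Red 2; Blue 3; Green 1; Gold 2; Silver 2; Violet 2; Amber 2

With modified divisor 709500: modified quotas Red 1.965, Blue 2.035, Green 0.600, Gold 1.281, Silver 1.602, Violet 1.284, Amber 1.854.
Rounding up: Red 2, Blue 3, Green 1, Gold 2, Silver 2, Violet 2, Amber 2 (total 14).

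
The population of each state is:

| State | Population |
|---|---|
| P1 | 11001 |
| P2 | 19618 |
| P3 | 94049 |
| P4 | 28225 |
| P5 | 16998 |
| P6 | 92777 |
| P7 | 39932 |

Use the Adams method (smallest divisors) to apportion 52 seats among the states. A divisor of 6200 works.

P1 2; P2 4; P3 16; P4 5; P5 3; P6 15; P7 7

With modified divisor 6200: modified quotas P1 1.774, P2 3.164, P3 15.169, P4 4.552, P5 2.742, P6 14.964, P7 6.441.
Rounding up: P1 2, P2 4, P3 16, P4 5, P5 3, P6 15, P7 7 (total 52).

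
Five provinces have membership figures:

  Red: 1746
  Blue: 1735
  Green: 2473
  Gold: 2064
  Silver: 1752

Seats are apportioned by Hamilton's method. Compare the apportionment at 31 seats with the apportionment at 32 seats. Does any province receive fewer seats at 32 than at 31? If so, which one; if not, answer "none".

At 31 seats: Red 5, Blue 5, Green 8, Gold 7, Silver 6.
At 32 seats: Red 6, Blue 5, Green 8, Gold 7, Silver 6.
No province's allocation decreased.

none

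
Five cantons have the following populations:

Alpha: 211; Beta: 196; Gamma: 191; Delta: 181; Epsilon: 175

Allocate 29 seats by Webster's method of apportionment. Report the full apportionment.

Standard divisor 954/29 ≈ 32.897; standard quotas: Alpha 6.414, Beta 5.958, Gamma 5.806, Delta 5.502, Epsilon 5.320.
Rounding to the nearest integer gives Alpha 6, Beta 6, Gamma 6, Delta 6, Epsilon 5 — total 29, matching the house size, so no adjustment is needed.

Alpha 6; Beta 6; Gamma 6; Delta 6; Epsilon 5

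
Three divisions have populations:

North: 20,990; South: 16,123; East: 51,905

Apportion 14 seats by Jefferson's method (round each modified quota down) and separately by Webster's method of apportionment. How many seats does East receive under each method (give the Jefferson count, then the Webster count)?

Jefferson: North 3, South 2, East 9.
Webster: North 3, South 3, East 8.
East gets 9 under Jefferson and 8 under Webster.

9 and 8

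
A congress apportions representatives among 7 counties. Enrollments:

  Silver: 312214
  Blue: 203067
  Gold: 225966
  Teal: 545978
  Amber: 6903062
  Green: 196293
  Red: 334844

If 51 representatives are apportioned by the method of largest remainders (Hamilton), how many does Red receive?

2

The standard divisor is 8721424/51 ≈ 171008.314.
Standard quotas: Silver 1.8257, Blue 1.1875, Gold 1.3214, Teal 3.1927, Amber 40.3668, Green 1.1479, Red 1.9581.
Lower quotas: Silver 1, Blue 1, Gold 1, Teal 3, Amber 40, Green 1, Red 1 (sum 48, leaving 3 seats).
Remainders in descending order: Red 0.9581, Silver 0.8257, Amber 0.3668, Gold 0.3214, Teal 0.1927, Blue 0.1875, Green 0.1479.
The surplus seats go to Red, Silver, Amber.
Red receives 2.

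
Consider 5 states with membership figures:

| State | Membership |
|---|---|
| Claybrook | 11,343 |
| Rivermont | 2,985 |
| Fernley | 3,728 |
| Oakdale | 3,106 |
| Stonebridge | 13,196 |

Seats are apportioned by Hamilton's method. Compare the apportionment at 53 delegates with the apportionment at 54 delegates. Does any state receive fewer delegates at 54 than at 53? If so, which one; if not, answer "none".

At 53 seats: Claybrook 17, Rivermont 5, Fernley 6, Oakdale 5, Stonebridge 20.
At 54 seats: Claybrook 18, Rivermont 4, Fernley 6, Oakdale 5, Stonebridge 21.
Rivermont drops from 5 to 4.

Rivermont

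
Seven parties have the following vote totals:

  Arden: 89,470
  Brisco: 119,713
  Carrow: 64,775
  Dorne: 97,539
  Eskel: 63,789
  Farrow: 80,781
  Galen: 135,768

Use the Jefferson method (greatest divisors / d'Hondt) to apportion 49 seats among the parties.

Standard divisor 651835/49 ≈ 13302.755; standard quotas: Arden 6.726, Brisco 8.999, Carrow 4.869, Dorne 7.332, Eskel 4.795, Farrow 6.073, Galen 10.206.
Rounding down gives 6, 8, 4, 7, 4, 6, 10 = 45 seats, so the divisor must be adjusted.
With modified divisor 12600: modified quotas Arden 7.101, Brisco 9.501, Carrow 5.141, Dorne 7.741, Eskel 5.063, Farrow 6.411, Galen 10.775.
Rounding down: Arden 7, Brisco 9, Carrow 5, Dorne 7, Eskel 5, Farrow 6, Galen 10 (total 49).

Arden 7; Brisco 9; Carrow 5; Dorne 7; Eskel 5; Farrow 6; Galen 10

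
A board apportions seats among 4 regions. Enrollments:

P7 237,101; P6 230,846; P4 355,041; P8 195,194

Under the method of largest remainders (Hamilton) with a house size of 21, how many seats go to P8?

4

The standard divisor is 1018182/21 ≈ 48484.857.
Standard quotas: P7 4.8902, P6 4.7612, P4 7.3227, P8 4.0259.
Lower quotas: P7 4, P6 4, P4 7, P8 4 (sum 19, leaving 2 seats).
Remainders in descending order: P7 0.8902, P6 0.7612, P4 0.3227, P8 0.0259.
The surplus seats go to P7, P6.
P8 receives 4.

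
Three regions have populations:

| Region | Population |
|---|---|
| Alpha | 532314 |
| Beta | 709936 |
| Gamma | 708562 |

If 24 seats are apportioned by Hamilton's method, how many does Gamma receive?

9

The standard divisor is 1950812/24 ≈ 81283.833.
Standard quotas: Alpha 6.5488, Beta 8.7340, Gamma 8.7171.
Lower quotas: Alpha 6, Beta 8, Gamma 8 (sum 22, leaving 2 seats).
Remainders in descending order: Beta 0.7340, Gamma 0.7171, Alpha 0.5488.
Largest remainders: Beta, Gamma receive the extra seats.
Gamma receives 9.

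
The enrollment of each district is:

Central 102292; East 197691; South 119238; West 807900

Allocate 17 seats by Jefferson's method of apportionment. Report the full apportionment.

Standard divisor 1227121/17 ≈ 72183.588; standard quotas: Central 1.417, East 2.739, South 1.652, West 11.192.
Rounding down gives 1, 2, 1, 11 = 15 seats, so the divisor must be adjusted.
With modified divisor 64000: modified quotas Central 1.598, East 3.089, South 1.863, West 12.623.
Rounding down: Central 1, East 3, South 1, West 12 (total 17).

Central=1; East=3; South=1; West=12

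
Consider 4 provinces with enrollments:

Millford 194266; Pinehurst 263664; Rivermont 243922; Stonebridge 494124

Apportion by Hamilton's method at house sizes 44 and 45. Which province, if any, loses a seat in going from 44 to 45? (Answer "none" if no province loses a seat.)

none

At 44 seats: Millford 7, Pinehurst 10, Rivermont 9, Stonebridge 18.
At 45 seats: Millford 7, Pinehurst 10, Rivermont 9, Stonebridge 19.
No province's allocation decreased.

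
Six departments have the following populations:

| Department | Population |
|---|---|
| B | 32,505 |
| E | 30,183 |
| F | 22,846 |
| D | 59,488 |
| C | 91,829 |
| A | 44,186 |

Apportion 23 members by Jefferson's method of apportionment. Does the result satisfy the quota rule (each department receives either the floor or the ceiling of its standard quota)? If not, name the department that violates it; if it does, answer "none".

Standard quotas: B 2.660, E 2.470, F 1.870, D 4.868, C 7.515, A 3.616.
Jefferson allocation: B 2, E 2, F 2, D 5, C 8, A 4.
Every allocation lies between the lower and upper quota.

none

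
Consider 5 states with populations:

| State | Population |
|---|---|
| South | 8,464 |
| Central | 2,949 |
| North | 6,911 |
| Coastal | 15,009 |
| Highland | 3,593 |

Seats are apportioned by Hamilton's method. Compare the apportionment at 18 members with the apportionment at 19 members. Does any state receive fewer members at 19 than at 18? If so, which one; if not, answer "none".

Central

At 18 seats: South 4, Central 2, North 3, Coastal 7, Highland 2.
At 19 seats: South 4, Central 1, North 4, Coastal 8, Highland 2.
Central drops from 2 to 1.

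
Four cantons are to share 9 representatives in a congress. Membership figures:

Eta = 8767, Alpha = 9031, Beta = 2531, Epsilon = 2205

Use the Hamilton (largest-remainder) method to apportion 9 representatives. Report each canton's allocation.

Eta=3; Alpha=4; Beta=1; Epsilon=1

The standard divisor is 22534/9 ≈ 2503.778.
Standard quotas: Eta 3.5015, Alpha 3.6069, Beta 1.0109, Epsilon 0.8807.
Lower quotas: Eta 3, Alpha 3, Beta 1, Epsilon 0 (sum 7, leaving 2 seats).
Remainders in descending order: Epsilon 0.8807, Alpha 0.6069, Eta 0.5015, Beta 0.0109.
The surplus seats go to Epsilon, Alpha.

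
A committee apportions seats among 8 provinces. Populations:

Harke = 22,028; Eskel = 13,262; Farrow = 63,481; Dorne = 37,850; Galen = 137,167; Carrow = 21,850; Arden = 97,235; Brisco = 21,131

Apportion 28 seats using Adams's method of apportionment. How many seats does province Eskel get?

1

Standard divisor 414004/28 ≈ 14785.857; standard quotas: Harke 1.490, Eskel 0.897, Farrow 4.293, Dorne 2.560, Galen 9.277, Carrow 1.478, Arden 6.576, Brisco 1.429.
Rounding up gives 2, 1, 5, 3, 10, 2, 7, 2 = 32 seats, so the divisor must be adjusted.
With modified divisor 18000: modified quotas Harke 1.224, Eskel 0.737, Farrow 3.527, Dorne 2.103, Galen 7.620, Carrow 1.214, Arden 5.402, Brisco 1.174.
Rounding up: Harke 2, Eskel 1, Farrow 4, Dorne 3, Galen 8, Carrow 2, Arden 6, Brisco 2 (total 28).
Eskel receives 1.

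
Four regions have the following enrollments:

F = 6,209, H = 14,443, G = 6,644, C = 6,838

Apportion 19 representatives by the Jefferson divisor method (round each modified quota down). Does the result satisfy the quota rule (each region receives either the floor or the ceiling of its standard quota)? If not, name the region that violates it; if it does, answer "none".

Standard quotas: F 3.456, H 8.039, G 3.698, C 3.806.
Jefferson allocation: F 3, H 8, G 4, C 4.
Every allocation lies between the lower and upper quota.

none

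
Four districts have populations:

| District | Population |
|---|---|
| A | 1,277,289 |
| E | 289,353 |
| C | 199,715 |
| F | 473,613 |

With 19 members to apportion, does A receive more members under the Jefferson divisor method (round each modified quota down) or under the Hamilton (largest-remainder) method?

Jefferson: A 12, E 2, C 1, F 4.
Hamilton: A 11, E 2, C 2, F 4.
A gets 12 under Jefferson and 11 under Hamilton.

Jefferson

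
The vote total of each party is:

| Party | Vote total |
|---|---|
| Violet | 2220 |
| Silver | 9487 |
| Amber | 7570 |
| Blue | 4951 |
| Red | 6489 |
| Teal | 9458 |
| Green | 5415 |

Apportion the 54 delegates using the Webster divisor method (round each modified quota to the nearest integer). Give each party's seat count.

Standard divisor 45590/54 ≈ 844.259; standard quotas: Violet 2.630, Silver 11.237, Amber 8.966, Blue 5.864, Red 7.686, Teal 11.203, Green 6.414.
Rounding to the nearest integer gives Violet 3, Silver 11, Amber 9, Blue 6, Red 8, Teal 11, Green 6 — total 54, matching the house size, so no adjustment is needed.

Violet=3, Silver=11, Amber=9, Blue=6, Red=8, Teal=11, Green=6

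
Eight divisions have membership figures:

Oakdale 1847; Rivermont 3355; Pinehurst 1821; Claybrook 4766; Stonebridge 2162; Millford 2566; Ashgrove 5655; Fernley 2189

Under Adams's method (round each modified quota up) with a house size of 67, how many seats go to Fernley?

Standard divisor 24361/67 ≈ 363.597; standard quotas: Oakdale 5.080, Rivermont 9.227, Pinehurst 5.008, Claybrook 13.108, Stonebridge 5.946, Millford 7.057, Ashgrove 15.553, Fernley 6.020.
Rounding up gives 6, 10, 6, 14, 6, 8, 16, 7 = 73 seats, so the divisor must be adjusted.
With modified divisor 375: modified quotas Oakdale 4.925, Rivermont 8.947, Pinehurst 4.856, Claybrook 12.709, Stonebridge 5.765, Millford 6.843, Ashgrove 15.080, Fernley 5.837.
Rounding up: Oakdale 5, Rivermont 9, Pinehurst 5, Claybrook 13, Stonebridge 6, Millford 7, Ashgrove 16, Fernley 6 (total 67).
Fernley receives 6.

6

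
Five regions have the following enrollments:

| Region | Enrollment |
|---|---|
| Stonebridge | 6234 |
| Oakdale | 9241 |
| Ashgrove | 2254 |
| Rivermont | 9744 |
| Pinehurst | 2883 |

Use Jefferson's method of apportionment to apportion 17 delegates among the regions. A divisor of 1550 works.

Stonebridge 4, Oakdale 5, Ashgrove 1, Rivermont 6, Pinehurst 1

With modified divisor 1550: modified quotas Stonebridge 4.022, Oakdale 5.962, Ashgrove 1.454, Rivermont 6.286, Pinehurst 1.860.
Rounding down: Stonebridge 4, Oakdale 5, Ashgrove 1, Rivermont 6, Pinehurst 1 (total 17).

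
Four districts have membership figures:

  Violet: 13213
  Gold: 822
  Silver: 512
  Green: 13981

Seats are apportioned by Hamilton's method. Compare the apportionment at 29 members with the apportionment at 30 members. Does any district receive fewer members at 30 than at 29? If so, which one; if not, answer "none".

Silver

At 29 seats: Violet 13, Gold 1, Silver 1, Green 14.
At 30 seats: Violet 14, Gold 1, Silver 0, Green 15.
Silver drops from 1 to 0.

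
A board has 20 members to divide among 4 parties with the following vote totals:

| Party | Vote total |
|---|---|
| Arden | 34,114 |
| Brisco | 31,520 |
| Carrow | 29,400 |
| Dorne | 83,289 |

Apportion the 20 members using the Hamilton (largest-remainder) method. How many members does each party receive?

Arden: 4, Brisco: 4, Carrow: 3, Dorne: 9

The standard divisor is 178323/20 ≈ 8916.15.
Standard quotas: Arden 3.8261, Brisco 3.5352, Carrow 3.2974, Dorne 9.3414.
Lower quotas: Arden 3, Brisco 3, Carrow 3, Dorne 9 (sum 18, leaving 2 seats).
Remainders in descending order: Arden 0.8261, Brisco 0.5352, Dorne 0.3414, Carrow 0.2974.
The surplus seats go to Arden, Brisco.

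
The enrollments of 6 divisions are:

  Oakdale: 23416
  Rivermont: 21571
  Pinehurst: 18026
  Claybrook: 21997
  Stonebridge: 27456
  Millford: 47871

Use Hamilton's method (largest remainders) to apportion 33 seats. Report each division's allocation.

Total 160337; standard divisor 160337/33 ≈ 4858.697.
Standard quotas: Oakdale 4.8194, Rivermont 4.4397, Pinehurst 3.7100, Claybrook 4.5273, Stonebridge 5.6509, Millford 9.8526.
Lower quotas: Oakdale 4, Rivermont 4, Pinehurst 3, Claybrook 4, Stonebridge 5, Millford 9 (sum 29, leaving 4 seats).
Remainders in descending order: Millford 0.8526, Oakdale 0.8194, Pinehurst 0.7100, Stonebridge 0.6509, Claybrook 0.5273, Rivermont 0.4397.
The surplus seats go to Millford, Oakdale, Pinehurst, Stonebridge.

Oakdale=5; Rivermont=4; Pinehurst=4; Claybrook=4; Stonebridge=6; Millford=10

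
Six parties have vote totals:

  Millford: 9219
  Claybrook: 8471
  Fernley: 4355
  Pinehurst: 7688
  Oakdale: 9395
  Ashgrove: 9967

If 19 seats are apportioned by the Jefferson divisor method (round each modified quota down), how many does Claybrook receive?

3

Standard divisor 49095/19 ≈ 2583.947; standard quotas: Millford 3.568, Claybrook 3.278, Fernley 1.685, Pinehurst 2.975, Oakdale 3.636, Ashgrove 3.857.
Rounding down gives 3, 3, 1, 2, 3, 3 = 15 seats, so the divisor must be adjusted.
With modified divisor 2200: modified quotas Millford 4.190, Claybrook 3.850, Fernley 1.980, Pinehurst 3.495, Oakdale 4.270, Ashgrove 4.530.
Rounding down: Millford 4, Claybrook 3, Fernley 1, Pinehurst 3, Oakdale 4, Ashgrove 4 (total 19).
Claybrook receives 3.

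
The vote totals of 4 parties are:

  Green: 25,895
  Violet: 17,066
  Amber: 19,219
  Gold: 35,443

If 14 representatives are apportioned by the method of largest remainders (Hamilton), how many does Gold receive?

Standard divisor: 97623 ÷ 14 ≈ 6973.071.
Standard quotas: Green 3.7136, Violet 2.4474, Amber 2.7562, Gold 5.0828.
Lower quotas: Green 3, Violet 2, Amber 2, Gold 5 (sum 12, leaving 2 seats).
Remainders in descending order: Amber 0.7562, Green 0.7136, Violet 0.4474, Gold 0.0828.
Largest remainders: Amber, Green receive the extra seats.
Gold receives 5.

5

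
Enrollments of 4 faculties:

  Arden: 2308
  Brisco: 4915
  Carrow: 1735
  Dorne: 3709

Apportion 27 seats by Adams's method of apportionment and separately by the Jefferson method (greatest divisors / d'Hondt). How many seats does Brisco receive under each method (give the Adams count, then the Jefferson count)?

Adams: Arden 5, Brisco 10, Carrow 4, Dorne 8.
Jefferson: Arden 5, Brisco 11, Carrow 3, Dorne 8.
Brisco gets 10 under Adams and 11 under Jefferson.

10 and 11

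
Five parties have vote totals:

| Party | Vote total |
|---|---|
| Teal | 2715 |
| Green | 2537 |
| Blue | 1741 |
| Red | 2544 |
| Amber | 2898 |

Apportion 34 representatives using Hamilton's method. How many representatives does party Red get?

7

Total 12435; standard divisor 12435/34 ≈ 365.735.
Standard quotas: Teal 7.423, Green 6.937, Blue 4.760, Red 6.956, Amber 7.924.
Lower quotas: Teal 7, Green 6, Blue 4, Red 6, Amber 7 (sum 30, leaving 4 seats).
Remainders in descending order: Red 0.956, Green 0.937, Amber 0.924, Blue 0.760, Teal 0.423.
The surplus seats go to Red, Green, Amber, Blue.
Red receives 7.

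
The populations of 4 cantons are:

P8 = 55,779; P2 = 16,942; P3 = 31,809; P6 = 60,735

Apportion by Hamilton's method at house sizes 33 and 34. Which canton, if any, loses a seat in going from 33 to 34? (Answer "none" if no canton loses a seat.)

At 33 seats: P8 11, P2 4, P3 6, P6 12.
At 34 seats: P8 11, P2 3, P3 7, P6 13.
P2 drops from 4 to 3.

P2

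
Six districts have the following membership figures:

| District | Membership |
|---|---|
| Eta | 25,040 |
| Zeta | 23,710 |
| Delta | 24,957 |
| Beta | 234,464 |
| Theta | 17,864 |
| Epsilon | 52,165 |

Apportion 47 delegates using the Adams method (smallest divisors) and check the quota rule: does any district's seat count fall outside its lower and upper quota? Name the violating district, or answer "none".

Beta

Standard quotas: Eta 3.112, Zeta 2.947, Delta 3.101, Beta 29.138, Theta 2.220, Epsilon 6.483.
Adams allocation: Eta 3, Zeta 3, Delta 3, Beta 28, Theta 3, Epsilon 7.
Beta has quota 29.138 (lower 29, upper 30) but receives 28 — outside the quota interval.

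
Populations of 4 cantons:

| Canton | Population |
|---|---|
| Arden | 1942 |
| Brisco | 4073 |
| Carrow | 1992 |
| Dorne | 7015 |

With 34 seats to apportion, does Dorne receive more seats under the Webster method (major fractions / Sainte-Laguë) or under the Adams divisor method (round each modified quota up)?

Webster

Webster: Arden 4, Brisco 9, Carrow 5, Dorne 16.
Adams: Arden 5, Brisco 9, Carrow 5, Dorne 15.
Dorne gets 16 under Webster and 15 under Adams.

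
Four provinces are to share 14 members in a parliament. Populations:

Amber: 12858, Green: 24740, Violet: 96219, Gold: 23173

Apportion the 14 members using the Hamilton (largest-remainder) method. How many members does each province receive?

Total 156990; standard divisor 156990/14 ≈ 11213.571.
Standard quotas: Amber 1.1466, Green 2.2063, Violet 8.5806, Gold 2.0665.
Lower quotas: Amber 1, Green 2, Violet 8, Gold 2 (sum 13, leaving 1 seat).
Remainders in descending order: Violet 0.5806, Green 0.2063, Amber 0.1466, Gold 0.0665.
The surplus seat goes to Violet.

Amber 1, Green 2, Violet 9, Gold 2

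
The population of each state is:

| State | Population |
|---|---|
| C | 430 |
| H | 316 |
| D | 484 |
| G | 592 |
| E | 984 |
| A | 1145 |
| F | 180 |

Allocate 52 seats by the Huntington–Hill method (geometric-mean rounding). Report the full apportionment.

With divisor 79: modified quotas C 5.443, H 4.000, D 6.127, G 7.494, E 12.456, A 14.494, F 2.278.
Geometric-mean thresholds: C √(5·6)=5.477, H √(4·5)=4.472, D √(6·7)=6.481, G √(7·8)=7.483, E √(12·13)=12.490, A √(14·15)=14.491, F √(2·3)=2.449.
Each quota rounded against its threshold gives C 5, H 4, D 6, G 8, E 12, A 15, F 2 (total 52).

C 5; H 4; D 6; G 8; E 12; A 15; F 2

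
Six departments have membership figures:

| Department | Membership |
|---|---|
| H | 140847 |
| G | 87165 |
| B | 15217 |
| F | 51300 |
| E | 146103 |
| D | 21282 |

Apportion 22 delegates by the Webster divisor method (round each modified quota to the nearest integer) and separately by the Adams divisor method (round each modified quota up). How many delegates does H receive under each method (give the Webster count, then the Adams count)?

Webster: H 7, G 4, B 1, F 2, E 7, D 1.
Adams: H 6, G 4, B 1, F 3, E 7, D 1.
H gets 7 under Webster and 6 under Adams.

7 and 6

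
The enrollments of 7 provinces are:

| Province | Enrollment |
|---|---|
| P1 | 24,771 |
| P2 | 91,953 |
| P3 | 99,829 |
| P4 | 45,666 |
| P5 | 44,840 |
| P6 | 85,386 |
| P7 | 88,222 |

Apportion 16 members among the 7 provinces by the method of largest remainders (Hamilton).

Total 480667; standard divisor 480667/16 ≈ 30041.688.
Standard quotas: P1 0.8246, P2 3.0608, P3 3.3230, P4 1.5201, P5 1.4926, P6 2.8423, P7 2.9367.
Lower quotas: P1 0, P2 3, P3 3, P4 1, P5 1, P6 2, P7 2 (sum 12, leaving 4 seats).
Remainders in descending order: P7 0.9367, P6 0.8423, P1 0.8246, P4 0.5201, P5 0.4926, P3 0.3230, P2 0.0608.
The surplus seats go to P7, P6, P1, P4.

P1 1, P2 3, P3 3, P4 2, P5 1, P6 3, P7 3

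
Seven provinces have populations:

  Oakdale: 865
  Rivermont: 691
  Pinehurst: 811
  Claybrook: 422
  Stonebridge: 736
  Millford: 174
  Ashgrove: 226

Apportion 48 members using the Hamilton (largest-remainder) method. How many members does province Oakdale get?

11

Total 3925; standard divisor 3925/48 ≈ 81.771.
Standard quotas: Oakdale 10.578, Rivermont 8.450, Pinehurst 9.918, Claybrook 5.161, Stonebridge 9.001, Millford 2.128, Ashgrove 2.764.
Lower quotas: Oakdale 10, Rivermont 8, Pinehurst 9, Claybrook 5, Stonebridge 9, Millford 2, Ashgrove 2 (sum 45, leaving 3 seats).
Remainders in descending order: Pinehurst 0.918, Ashgrove 0.764, Oakdale 0.578, Rivermont 0.450, Claybrook 0.161, Millford 0.128, Stonebridge 0.001.
The surplus seats go to Pinehurst, Ashgrove, Oakdale.
Oakdale receives 11.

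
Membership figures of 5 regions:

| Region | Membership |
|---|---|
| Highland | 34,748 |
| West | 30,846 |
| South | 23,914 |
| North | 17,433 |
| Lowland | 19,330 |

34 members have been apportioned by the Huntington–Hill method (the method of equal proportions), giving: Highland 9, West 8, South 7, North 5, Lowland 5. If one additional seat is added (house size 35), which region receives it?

Priority for the next seat is population ÷ (√(s·(s+1))).
Priorities: Highland 3662.761, West 3635.236, South 3195.643, North 3182.816, Lowland 3529.159.
Highest priority: Highland.

Highland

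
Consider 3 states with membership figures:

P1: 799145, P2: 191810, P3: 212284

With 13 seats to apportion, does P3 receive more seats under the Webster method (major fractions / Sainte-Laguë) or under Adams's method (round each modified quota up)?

Webster: P1 9, P2 2, P3 2.
Adams: P1 8, P2 2, P3 3.
P3 gets 2 under Webster and 3 under Adams.

Adams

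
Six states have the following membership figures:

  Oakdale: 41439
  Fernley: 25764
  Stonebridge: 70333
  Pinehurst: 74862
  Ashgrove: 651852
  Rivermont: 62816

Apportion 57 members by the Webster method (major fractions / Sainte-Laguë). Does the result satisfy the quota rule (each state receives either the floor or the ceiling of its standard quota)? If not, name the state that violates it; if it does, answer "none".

Standard quotas: Oakdale 2.548, Fernley 1.584, Stonebridge 4.324, Pinehurst 4.603, Ashgrove 40.079, Rivermont 3.862.
Webster allocation: Oakdale 3, Fernley 2, Stonebridge 4, Pinehurst 5, Ashgrove 39, Rivermont 4.
Ashgrove has quota 40.079 (lower 40, upper 41) but receives 39 — outside the quota interval.

Ashgrove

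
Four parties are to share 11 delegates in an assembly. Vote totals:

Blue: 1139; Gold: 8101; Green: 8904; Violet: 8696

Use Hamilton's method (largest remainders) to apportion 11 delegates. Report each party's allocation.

The standard divisor is 26840/11 = 2440.
Standard quotas: Blue 0.4668, Gold 3.3201, Green 3.6492, Violet 3.5639.
Lower quotas: Blue 0, Gold 3, Green 3, Violet 3 (sum 9, leaving 2 seats).
Remainders in descending order: Green 0.6492, Violet 0.5639, Blue 0.4668, Gold 0.3201.
The surplus seats go to Green, Violet.

Blue 0, Gold 3, Green 4, Violet 4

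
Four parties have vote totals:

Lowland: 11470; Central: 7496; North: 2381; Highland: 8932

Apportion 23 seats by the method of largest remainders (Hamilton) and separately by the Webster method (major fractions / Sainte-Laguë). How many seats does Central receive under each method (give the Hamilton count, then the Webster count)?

5 and 6

Hamilton: Lowland 9, Central 5, North 2, Highland 7.
Webster: Lowland 8, Central 6, North 2, Highland 7.
Central gets 5 under Hamilton and 6 under Webster.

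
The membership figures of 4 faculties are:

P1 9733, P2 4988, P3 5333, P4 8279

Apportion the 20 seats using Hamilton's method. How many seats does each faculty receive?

Total 28333; standard divisor 28333/20 ≈ 1416.65.
Standard quotas: P1 6.8704, P2 3.5210, P3 3.7645, P4 5.8441.
Lower quotas: P1 6, P2 3, P3 3, P4 5 (sum 17, leaving 3 seats).
Remainders in descending order: P1 0.8704, P4 0.8441, P3 0.7645, P2 0.5210.
The surplus seats go to P1, P4, P3.

P1 7; P2 3; P3 4; P4 6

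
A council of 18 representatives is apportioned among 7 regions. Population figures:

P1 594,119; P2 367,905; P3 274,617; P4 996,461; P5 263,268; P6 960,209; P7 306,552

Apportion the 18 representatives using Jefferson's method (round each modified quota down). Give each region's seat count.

Standard divisor 3763131/18 ≈ 209062.833; standard quotas: P1 2.842, P2 1.760, P3 1.314, P4 4.766, P5 1.259, P6 4.593, P7 1.466.
Rounding down gives 2, 1, 1, 4, 1, 4, 1 = 14 seats, so the divisor must be adjusted.
With modified divisor 175000: modified quotas P1 3.395, P2 2.102, P3 1.569, P4 5.694, P5 1.504, P6 5.487, P7 1.752.
Rounding down: P1 3, P2 2, P3 1, P4 5, P5 1, P6 5, P7 1 (total 18).

P1: 3, P2: 2, P3: 1, P4: 5, P5: 1, P6: 5, P7: 1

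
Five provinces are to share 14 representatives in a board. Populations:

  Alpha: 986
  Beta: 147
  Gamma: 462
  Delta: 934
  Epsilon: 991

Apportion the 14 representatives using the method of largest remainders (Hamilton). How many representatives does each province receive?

Alpha 4, Beta 0, Gamma 2, Delta 4, Epsilon 4

The standard divisor is 3520/14 ≈ 251.429.
Standard quotas: Alpha 3.922, Beta 0.585, Gamma 1.837, Delta 3.715, Epsilon 3.941.
Lower quotas: Alpha 3, Beta 0, Gamma 1, Delta 3, Epsilon 3 (sum 10, leaving 4 seats).
Remainders in descending order: Epsilon 0.941, Alpha 0.922, Gamma 0.838, Delta 0.715, Beta 0.585.
Largest remainders: Epsilon, Alpha, Gamma, Delta receive the extra seats.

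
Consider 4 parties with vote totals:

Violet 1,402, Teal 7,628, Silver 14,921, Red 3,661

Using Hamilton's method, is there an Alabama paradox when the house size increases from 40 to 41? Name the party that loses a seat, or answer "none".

At 40 seats: Violet 2, Teal 11, Silver 22, Red 5.
At 41 seats: Violet 2, Teal 11, Silver 22, Red 6.
No party's allocation decreased.

none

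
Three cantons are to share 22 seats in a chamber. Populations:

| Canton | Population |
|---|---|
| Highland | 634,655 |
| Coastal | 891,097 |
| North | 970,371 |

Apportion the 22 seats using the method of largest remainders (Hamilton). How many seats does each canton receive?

Highland: 6, Coastal: 8, North: 8

The standard divisor is 2496123/22 ≈ 113460.136.
Standard quotas: Highland 5.5936, Coastal 7.8538, North 8.5525.
Lower quotas: Highland 5, Coastal 7, North 8 (sum 20, leaving 2 seats).
Remainders in descending order: Coastal 0.8538, Highland 0.5936, North 0.5525.
The surplus seats go to Coastal, Highland.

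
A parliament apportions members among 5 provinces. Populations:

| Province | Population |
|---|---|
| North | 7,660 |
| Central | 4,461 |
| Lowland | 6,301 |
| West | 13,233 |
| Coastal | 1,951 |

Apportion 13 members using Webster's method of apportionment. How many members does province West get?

Standard divisor 33606/13 ≈ 2585.077; standard quotas: North 2.963, Central 1.726, Lowland 2.437, West 5.119, Coastal 0.755.
Rounding to the nearest integer gives North 3, Central 2, Lowland 2, West 5, Coastal 1 — total 13, matching the house size, so no adjustment is needed.
West receives 5.

5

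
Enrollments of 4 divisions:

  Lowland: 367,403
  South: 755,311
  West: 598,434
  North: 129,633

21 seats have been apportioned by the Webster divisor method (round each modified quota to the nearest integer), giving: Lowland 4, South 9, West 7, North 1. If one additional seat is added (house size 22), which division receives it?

Priority for the next seat is population ÷ (current seats + 0.5).
Priorities: Lowland 81645.111, South 79506.421, West 79791.200, North 86422.000.
Highest priority: North.

North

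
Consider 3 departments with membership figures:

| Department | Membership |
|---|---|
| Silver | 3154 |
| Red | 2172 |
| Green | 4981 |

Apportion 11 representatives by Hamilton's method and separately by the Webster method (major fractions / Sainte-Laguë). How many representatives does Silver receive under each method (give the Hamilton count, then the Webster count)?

4 and 3

Hamilton: Silver 4, Red 2, Green 5.
Webster: Silver 3, Red 2, Green 6.
Silver gets 4 under Hamilton and 3 under Webster.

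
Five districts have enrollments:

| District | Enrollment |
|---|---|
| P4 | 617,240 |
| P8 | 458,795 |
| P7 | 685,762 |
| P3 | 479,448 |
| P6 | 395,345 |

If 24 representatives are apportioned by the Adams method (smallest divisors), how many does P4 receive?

Standard divisor 2636590/24 ≈ 109857.917; standard quotas: P4 5.619, P8 4.176, P7 6.242, P3 4.364, P6 3.599.
Rounding up gives 6, 5, 7, 5, 4 = 27 seats, so the divisor must be adjusted.
With modified divisor 121700: modified quotas P4 5.072, P8 3.770, P7 5.635, P3 3.940, P6 3.249.
Rounding up: P4 6, P8 4, P7 6, P3 4, P6 4 (total 24).
P4 receives 6.

6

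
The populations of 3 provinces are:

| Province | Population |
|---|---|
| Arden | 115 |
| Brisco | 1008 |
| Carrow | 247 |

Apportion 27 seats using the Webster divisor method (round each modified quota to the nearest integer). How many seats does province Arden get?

Standard divisor 1370/27 ≈ 50.741; standard quotas: Arden 2.266, Brisco 19.866, Carrow 4.868.
Rounding to the nearest integer gives Arden 2, Brisco 20, Carrow 5 — total 27, matching the house size, so no adjustment is needed.
Arden receives 2.

2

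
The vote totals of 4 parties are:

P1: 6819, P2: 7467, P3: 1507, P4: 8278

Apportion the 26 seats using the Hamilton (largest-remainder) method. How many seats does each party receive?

Standard divisor: 24071 ÷ 26 ≈ 925.808.
Standard quotas: P1 7.3655, P2 8.0654, P3 1.6278, P4 8.9414.
Lower quotas: P1 7, P2 8, P3 1, P4 8 (sum 24, leaving 2 seats).
Remainders in descending order: P4 0.9414, P3 0.6278, P1 0.3655, P2 0.0654.
Largest remainders: P4, P3 receive the extra seats.

P1 7, P2 8, P3 2, P4 9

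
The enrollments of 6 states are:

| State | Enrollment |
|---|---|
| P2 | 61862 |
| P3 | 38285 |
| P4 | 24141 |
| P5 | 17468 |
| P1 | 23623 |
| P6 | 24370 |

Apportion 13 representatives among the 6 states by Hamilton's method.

P2: 4, P3: 3, P4: 2, P5: 1, P1: 1, P6: 2

The standard divisor is 189749/13 ≈ 14596.077.
Standard quotas: P2 4.2383, P3 2.6230, P4 1.6539, P5 1.1968, P1 1.6184, P6 1.6696.
Lower quotas: P2 4, P3 2, P4 1, P5 1, P1 1, P6 1 (sum 10, leaving 3 seats).
Remainders in descending order: P6 0.6696, P4 0.6539, P3 0.6230, P1 0.6184, P2 0.2383, P5 0.1968.
Largest remainders: P6, P4, P3 receive the extra seats.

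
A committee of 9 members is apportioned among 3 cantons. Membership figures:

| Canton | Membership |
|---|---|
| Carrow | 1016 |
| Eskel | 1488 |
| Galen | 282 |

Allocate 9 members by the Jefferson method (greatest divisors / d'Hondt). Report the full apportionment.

Standard divisor 2786/9 ≈ 309.556; standard quotas: Carrow 3.282, Eskel 4.807, Galen 0.911.
Rounding down gives 3, 4, 0 = 7 seats, so the divisor must be adjusted.
With modified divisor 270: modified quotas Carrow 3.763, Eskel 5.511, Galen 1.044.
Rounding down: Carrow 3, Eskel 5, Galen 1 (total 9).

Carrow 3; Eskel 5; Galen 1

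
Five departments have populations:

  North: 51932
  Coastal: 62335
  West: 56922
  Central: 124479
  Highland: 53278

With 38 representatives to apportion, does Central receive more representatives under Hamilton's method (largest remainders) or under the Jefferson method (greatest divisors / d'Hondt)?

Hamilton: North 6, Coastal 7, West 6, Central 13, Highland 6.
Jefferson: North 5, Coastal 7, West 6, Central 14, Highland 6.
Central gets 13 under Hamilton and 14 under Jefferson.

Jefferson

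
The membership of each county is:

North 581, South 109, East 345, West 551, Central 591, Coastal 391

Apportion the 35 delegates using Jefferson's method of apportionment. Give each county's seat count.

Standard divisor 2568/35 ≈ 73.371; standard quotas: North 7.919, South 1.486, East 4.702, West 7.510, Central 8.055, Coastal 5.329.
Rounding down gives 7, 1, 4, 7, 8, 5 = 32 seats, so the divisor must be adjusted.
With modified divisor 67: modified quotas North 8.672, South 1.627, East 5.149, West 8.224, Central 8.821, Coastal 5.836.
Rounding down: North 8, South 1, East 5, West 8, Central 8, Coastal 5 (total 35).

North 8; South 1; East 5; West 8; Central 8; Coastal 5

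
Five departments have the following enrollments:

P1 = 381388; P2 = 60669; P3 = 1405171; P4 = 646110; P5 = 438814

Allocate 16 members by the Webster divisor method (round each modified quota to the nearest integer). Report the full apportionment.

Standard divisor 2932152/16 ≈ 183259.5; standard quotas: P1 2.081, P2 0.331, P3 7.668, P4 3.526, P5 2.394.
Rounding to the nearest integer gives P1 2, P2 0, P3 8, P4 4, P5 2 — total 16, matching the house size, so no adjustment is needed.

P1 2; P2 0; P3 8; P4 4; P5 2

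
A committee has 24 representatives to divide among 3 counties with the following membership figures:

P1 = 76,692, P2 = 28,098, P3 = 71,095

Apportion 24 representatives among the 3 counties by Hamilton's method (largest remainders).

Total 175885; standard divisor 175885/24 ≈ 7328.542.
Standard quotas: P1 10.4648, P2 3.8341, P3 9.7011.
Lower quotas: P1 10, P2 3, P3 9 (sum 22, leaving 2 seats).
Remainders in descending order: P2 0.8341, P3 0.7011, P1 0.4648.
The surplus seats go to P2, P3.

P1=10, P2=4, P3=10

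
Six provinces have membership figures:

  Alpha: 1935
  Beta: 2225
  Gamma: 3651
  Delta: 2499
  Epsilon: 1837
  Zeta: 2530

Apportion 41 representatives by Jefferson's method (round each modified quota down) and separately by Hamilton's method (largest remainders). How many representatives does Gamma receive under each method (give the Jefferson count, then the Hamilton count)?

11 and 10

Jefferson: Alpha 5, Beta 6, Gamma 11, Delta 7, Epsilon 5, Zeta 7.
Hamilton: Alpha 6, Beta 6, Gamma 10, Delta 7, Epsilon 5, Zeta 7.
Gamma gets 11 under Jefferson and 10 under Hamilton.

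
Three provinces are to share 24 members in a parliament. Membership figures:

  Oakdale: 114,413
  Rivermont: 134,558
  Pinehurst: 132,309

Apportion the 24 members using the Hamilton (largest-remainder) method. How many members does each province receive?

Oakdale 7, Rivermont 9, Pinehurst 8

The standard divisor is 381280/24 ≈ 15886.667.
Standard quotas: Oakdale 7.2018, Rivermont 8.4699, Pinehurst 8.3283.
Lower quotas: Oakdale 7, Rivermont 8, Pinehurst 8 (sum 23, leaving 1 seat).
Remainders in descending order: Rivermont 0.4699, Pinehurst 0.3283, Oakdale 0.2018.
The surplus seat goes to Rivermont.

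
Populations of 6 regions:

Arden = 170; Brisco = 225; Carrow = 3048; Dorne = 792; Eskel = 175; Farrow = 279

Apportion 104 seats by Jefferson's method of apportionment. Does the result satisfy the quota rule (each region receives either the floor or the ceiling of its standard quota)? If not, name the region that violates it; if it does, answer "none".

Standard quotas: Arden 3.771, Brisco 4.990, Carrow 67.603, Dorne 17.566, Eskel 3.881, Farrow 6.188.
Jefferson allocation: Arden 3, Brisco 5, Carrow 69, Dorne 18, Eskel 3, Farrow 6.
Carrow has quota 67.603 (lower 67, upper 68) but receives 69 — outside the quota interval.

Carrow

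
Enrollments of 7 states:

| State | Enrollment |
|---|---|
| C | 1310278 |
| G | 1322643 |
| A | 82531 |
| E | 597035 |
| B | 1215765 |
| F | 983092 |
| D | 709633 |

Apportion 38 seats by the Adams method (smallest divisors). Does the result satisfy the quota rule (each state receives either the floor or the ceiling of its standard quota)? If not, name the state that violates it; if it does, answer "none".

Standard quotas: C 8.004, G 8.079, A 0.504, E 3.647, B 7.426, F 6.005, D 4.335.
Adams allocation: C 8, G 8, A 1, E 4, B 7, F 6, D 4.
Every allocation lies between the lower and upper quota.

none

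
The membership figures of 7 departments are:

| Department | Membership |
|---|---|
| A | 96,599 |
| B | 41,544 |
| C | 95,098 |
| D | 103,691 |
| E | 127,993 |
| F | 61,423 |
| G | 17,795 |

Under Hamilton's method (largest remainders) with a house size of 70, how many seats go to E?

17

Total 544143; standard divisor 544143/70 ≈ 7773.471.
Standard quotas: A 12.4268, B 5.3443, C 12.2337, D 13.3391, E 16.4654, F 7.9016, G 2.2892.
Lower quotas: A 12, B 5, C 12, D 13, E 16, F 7, G 2 (sum 67, leaving 3 seats).
Remainders in descending order: F 0.9016, E 0.4654, A 0.4268, B 0.3443, D 0.3391, G 0.2892, C 0.2337.
The surplus seats go to F, E, A.
E receives 17.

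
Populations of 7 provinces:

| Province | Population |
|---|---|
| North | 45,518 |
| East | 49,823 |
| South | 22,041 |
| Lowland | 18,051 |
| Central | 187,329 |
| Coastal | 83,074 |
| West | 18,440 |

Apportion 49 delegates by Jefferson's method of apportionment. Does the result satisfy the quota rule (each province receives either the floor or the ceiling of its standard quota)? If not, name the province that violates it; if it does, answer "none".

none

Standard quotas: North 5.257, East 5.754, South 2.546, Lowland 2.085, Central 21.635, Coastal 9.594, West 2.130.
Jefferson allocation: North 5, East 6, South 2, Lowland 2, Central 22, Coastal 10, West 2.
Every allocation lies between the lower and upper quota.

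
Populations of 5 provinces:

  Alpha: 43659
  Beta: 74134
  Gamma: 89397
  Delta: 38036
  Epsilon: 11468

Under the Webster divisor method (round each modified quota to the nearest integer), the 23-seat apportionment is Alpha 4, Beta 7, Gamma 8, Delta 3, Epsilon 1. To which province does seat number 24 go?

Priority for the next seat is population ÷ (current seats + 0.5).
Priorities: Alpha 9702.000, Beta 9884.533, Gamma 10517.294, Delta 10867.429, Epsilon 7645.333.
Highest priority: Delta.

Delta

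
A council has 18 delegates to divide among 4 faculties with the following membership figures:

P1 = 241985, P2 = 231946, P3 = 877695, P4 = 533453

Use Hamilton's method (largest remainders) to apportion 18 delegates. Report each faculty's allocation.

P1: 2, P2: 2, P3: 9, P4: 5

Total 1885079; standard divisor 1885079/18 ≈ 104726.611.
Standard quotas: P1 2.3106, P2 2.2148, P3 8.3808, P4 5.0938.
Lower quotas: P1 2, P2 2, P3 8, P4 5 (sum 17, leaving 1 seat).
Remainders in descending order: P3 0.3808, P1 0.3106, P2 0.2148, P4 0.0938.
Largest remainder: P3 receives the extra seat.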